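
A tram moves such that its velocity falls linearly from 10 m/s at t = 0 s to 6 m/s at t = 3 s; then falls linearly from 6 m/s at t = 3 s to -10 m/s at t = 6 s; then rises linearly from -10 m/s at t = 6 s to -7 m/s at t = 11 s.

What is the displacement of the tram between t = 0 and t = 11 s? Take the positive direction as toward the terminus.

Net displacement equals the area under the velocity-time graph (areas below the axis count negative).
0–3 s: ½(10 + 6)(3) = 24 m
3–6 s: ½(6 + -10)(3) = -6 m
6–11 s: ½(-10 + -7)(5) = -42.5 m
Net displacement = -24.5 m

-24.5 m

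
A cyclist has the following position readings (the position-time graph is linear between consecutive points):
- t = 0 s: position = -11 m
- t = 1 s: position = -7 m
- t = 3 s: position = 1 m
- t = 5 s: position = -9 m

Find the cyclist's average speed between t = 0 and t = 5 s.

4.4 m/s

Average speed = (total path length)/(elapsed time); on a piecewise-linear x-t graph the path length is Σ|Δx|.
0–1 s: |Δx| = |-7 − -11| = 4 m
1–3 s: |Δx| = |1 − -7| = 8 m
3–5 s: |Δx| = |-9 − 1| = 10 m
Total path = 22 m; average speed = 22/5 = 4.4 m/s.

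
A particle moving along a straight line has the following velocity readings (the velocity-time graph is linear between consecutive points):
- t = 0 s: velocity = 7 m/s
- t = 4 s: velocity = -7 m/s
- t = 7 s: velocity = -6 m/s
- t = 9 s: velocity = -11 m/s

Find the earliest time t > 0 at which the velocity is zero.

t = 2 s

v changes sign on 0–4 s (from 7 to -7); the graph is linear there, so v = 0 at t = 0 + (-7)·(4 − 0)/(-7 − 7) = 2 s.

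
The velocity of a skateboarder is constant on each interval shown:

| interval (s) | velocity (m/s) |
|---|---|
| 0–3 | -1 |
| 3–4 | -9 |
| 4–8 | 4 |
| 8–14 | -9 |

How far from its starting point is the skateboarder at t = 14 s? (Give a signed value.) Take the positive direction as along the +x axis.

-50 m

Displacement is the signed area under the v-t curve.
0–3 s: -1 × 3 = -3 m
3–4 s: -9 × 1 = -9 m
4–8 s: 4 × 4 = 16 m
8–14 s: -9 × 6 = -54 m
Net displacement = -50 m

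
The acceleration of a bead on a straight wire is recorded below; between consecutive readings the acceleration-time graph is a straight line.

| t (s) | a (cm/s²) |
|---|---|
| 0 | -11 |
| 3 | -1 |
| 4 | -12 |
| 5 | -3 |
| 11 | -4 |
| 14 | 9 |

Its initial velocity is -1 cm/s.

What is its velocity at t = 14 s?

-46.5 cm/s

Δv equals the area under the a-t graph; then v = v₀ + Δv.
0–3 s: ½(-11 + -1)(3) = -18 cm/s
3–4 s: ½(-1 + -12)(1) = -6.5 cm/s
4–5 s: ½(-12 + -3)(1) = -7.5 cm/s
5–11 s: ½(-3 + -4)(6) = -21 cm/s
11–14 s: ½(-4 + 9)(3) = 7.5 cm/s
Δv = -45.5 cm/s, so v(14) = -1 + (-45.5) = -46.5 cm/s.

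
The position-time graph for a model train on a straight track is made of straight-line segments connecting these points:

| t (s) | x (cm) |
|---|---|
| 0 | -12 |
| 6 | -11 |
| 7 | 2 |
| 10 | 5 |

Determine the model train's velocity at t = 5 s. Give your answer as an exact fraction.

Velocity is the slope of the x-t graph on 0–6 s: (-11 − -12)/(6 − 0) = 1/6 cm/s.

1/6 cm/s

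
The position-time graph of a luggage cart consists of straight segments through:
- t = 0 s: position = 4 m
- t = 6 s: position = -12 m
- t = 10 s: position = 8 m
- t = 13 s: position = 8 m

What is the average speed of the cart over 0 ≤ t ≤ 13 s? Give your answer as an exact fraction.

Average speed = (total path length)/(elapsed time); on a piecewise-linear x-t graph the path length is Σ|Δx|.
0–6 s: |Δx| = |-12 − 4| = 16 m
6–10 s: |Δx| = |8 − -12| = 20 m
10–13 s: |Δx| = |8 − 8| = 0 m
Total path = 36 m; average speed = 36/13 = 36/13 m/s.

36/13 m/s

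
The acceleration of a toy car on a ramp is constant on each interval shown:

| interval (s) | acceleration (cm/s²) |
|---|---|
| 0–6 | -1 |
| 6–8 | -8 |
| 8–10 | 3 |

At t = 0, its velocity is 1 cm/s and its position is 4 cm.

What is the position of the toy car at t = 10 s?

-70 cm

On each constant-a segment, Δv = aΔt and Δx = v₀Δt + ½aΔt²; chain segment to segment.
0–6 s: v starts 1 cm/s; Δx = 1·6 + ½·-1·6² = -12 cm; v ends -5 cm/s.
6–8 s: v starts -5 cm/s; Δx = -5·2 + ½·-8·2² = -26 cm; v ends -21 cm/s.
8–10 s: v starts -21 cm/s; Δx = -21·2 + ½·3·2² = -36 cm; v ends -15 cm/s.
x(10) = 4 + Σ Δx = -70 cm.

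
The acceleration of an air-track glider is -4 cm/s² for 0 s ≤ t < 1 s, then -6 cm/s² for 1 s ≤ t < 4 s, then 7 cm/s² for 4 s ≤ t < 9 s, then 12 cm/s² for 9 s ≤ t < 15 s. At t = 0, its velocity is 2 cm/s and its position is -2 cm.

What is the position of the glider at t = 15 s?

On each constant-a segment, Δv = aΔt and Δx = v₀Δt + ½aΔt²; chain segment to segment.
0–1 s: v starts 2 cm/s; Δx = 2·1 + ½·-4·1² = 0 cm; v ends -2 cm/s.
1–4 s: v starts -2 cm/s; Δx = -2·3 + ½·-6·3² = -33 cm; v ends -20 cm/s.
4–9 s: v starts -20 cm/s; Δx = -20·5 + ½·7·5² = -12.5 cm; v ends 15 cm/s.
9–15 s: v starts 15 cm/s; Δx = 15·6 + ½·12·6² = 306 cm; v ends 87 cm/s.
x(15) = -2 + Σ Δx = 258.5 cm.

258.5 cm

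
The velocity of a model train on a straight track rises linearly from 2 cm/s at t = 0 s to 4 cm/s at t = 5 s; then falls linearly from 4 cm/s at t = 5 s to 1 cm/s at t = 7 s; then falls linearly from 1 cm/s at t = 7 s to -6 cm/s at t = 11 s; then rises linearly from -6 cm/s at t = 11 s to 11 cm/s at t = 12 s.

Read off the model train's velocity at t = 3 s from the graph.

3.2 cm/s

On 0–5 s the graph is linear from 2 to 4 cm/s: v(3) = 2 + (4 − 2)·(3 − 0)/(5 − 0) = 3.2 cm/s.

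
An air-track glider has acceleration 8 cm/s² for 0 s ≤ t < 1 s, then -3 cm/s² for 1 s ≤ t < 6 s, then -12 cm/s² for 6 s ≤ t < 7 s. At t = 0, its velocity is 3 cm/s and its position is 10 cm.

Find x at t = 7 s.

On each constant-a segment, Δv = aΔt and Δx = v₀Δt + ½aΔt²; chain segment to segment.
0–1 s: v starts 3 cm/s; Δx = 3·1 + ½·8·1² = 7 cm; v ends 11 cm/s.
1–6 s: v starts 11 cm/s; Δx = 11·5 + ½·-3·5² = 17.5 cm; v ends -4 cm/s.
6–7 s: v starts -4 cm/s; Δx = -4·1 + ½·-12·1² = -10 cm; v ends -16 cm/s.
x(7) = 10 + Σ Δx = 24.5 cm.

24.5 cm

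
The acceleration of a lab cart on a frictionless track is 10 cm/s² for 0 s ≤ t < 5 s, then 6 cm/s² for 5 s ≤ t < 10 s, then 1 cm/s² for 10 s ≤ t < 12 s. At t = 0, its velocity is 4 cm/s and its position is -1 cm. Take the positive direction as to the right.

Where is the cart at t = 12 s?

On each constant-a segment, Δv = aΔt and Δx = v₀Δt + ½aΔt²; chain segment to segment.
0–5 s: v starts 4 cm/s; Δx = 4·5 + ½·10·5² = 145 cm; v ends 54 cm/s.
5–10 s: v starts 54 cm/s; Δx = 54·5 + ½·6·5² = 345 cm; v ends 84 cm/s.
10–12 s: v starts 84 cm/s; Δx = 84·2 + ½·1·2² = 170 cm; v ends 86 cm/s.
x(12) = -1 + Σ Δx = 659 cm.

659 cm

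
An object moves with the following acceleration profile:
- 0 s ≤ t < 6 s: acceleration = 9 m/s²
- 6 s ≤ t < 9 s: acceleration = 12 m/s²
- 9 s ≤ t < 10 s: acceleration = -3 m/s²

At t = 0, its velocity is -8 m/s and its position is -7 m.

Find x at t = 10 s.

On each constant-a segment, Δv = aΔt and Δx = v₀Δt + ½aΔt²; chain segment to segment.
0–6 s: v starts -8 m/s; Δx = -8·6 + ½·9·6² = 114 m; v ends 46 m/s.
6–9 s: v starts 46 m/s; Δx = 46·3 + ½·12·3² = 192 m; v ends 82 m/s.
9–10 s: v starts 82 m/s; Δx = 82·1 + ½·-3·1² = 80.5 m; v ends 79 m/s.
x(10) = -7 + Σ Δx = 379.5 m.

379.5 m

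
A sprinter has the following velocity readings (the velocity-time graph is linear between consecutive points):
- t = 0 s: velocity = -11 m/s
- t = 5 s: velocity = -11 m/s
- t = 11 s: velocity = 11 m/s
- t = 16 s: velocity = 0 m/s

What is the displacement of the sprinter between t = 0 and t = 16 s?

-27.5 m

Displacement is the signed area under the v-t curve.
0–5 s: -11 × 5 = -55 m
5–11 s: ½(-11 + 11)(6) = 0 m
11–16 s: ½(11 + 0)(5) = 27.5 m
Net displacement = -27.5 m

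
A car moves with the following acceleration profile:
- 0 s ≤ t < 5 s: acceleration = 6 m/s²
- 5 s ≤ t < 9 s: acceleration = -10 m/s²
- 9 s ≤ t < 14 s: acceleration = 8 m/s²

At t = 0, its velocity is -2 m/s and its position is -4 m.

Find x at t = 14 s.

133 m

On each constant-a segment, Δv = aΔt and Δx = v₀Δt + ½aΔt²; chain segment to segment.
0–5 s: v starts -2 m/s; Δx = -2·5 + ½·6·5² = 65 m; v ends 28 m/s.
5–9 s: v starts 28 m/s; Δx = 28·4 + ½·-10·4² = 32 m; v ends -12 m/s.
9–14 s: v starts -12 m/s; Δx = -12·5 + ½·8·5² = 40 m; v ends 28 m/s.
x(14) = -4 + Σ Δx = 133 m.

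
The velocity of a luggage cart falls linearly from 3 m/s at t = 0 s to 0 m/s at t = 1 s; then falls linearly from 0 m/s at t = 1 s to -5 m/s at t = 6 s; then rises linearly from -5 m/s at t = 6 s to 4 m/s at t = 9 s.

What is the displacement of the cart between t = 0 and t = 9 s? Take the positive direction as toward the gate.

-12.5 m

Net displacement equals the area under the velocity-time graph (areas below the axis count negative).
0–1 s: ½(3 + 0)(1) = 1.5 m
1–6 s: ½(0 + -5)(5) = -12.5 m
6–9 s: ½(-5 + 4)(3) = -1.5 m
Net displacement = -12.5 m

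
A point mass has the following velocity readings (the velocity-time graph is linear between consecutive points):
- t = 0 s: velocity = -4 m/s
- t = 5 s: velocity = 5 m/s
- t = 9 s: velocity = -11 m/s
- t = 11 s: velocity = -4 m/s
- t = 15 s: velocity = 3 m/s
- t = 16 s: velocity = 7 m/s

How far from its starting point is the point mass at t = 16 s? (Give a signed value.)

Displacement is the signed area under the v-t curve.
0–5 s: ½(-4 + 5)(5) = 2.5 m
5–9 s: ½(5 + -11)(4) = -12 m
9–11 s: ½(-11 + -4)(2) = -15 m
11–15 s: ½(-4 + 3)(4) = -2 m
15–16 s: ½(3 + 7)(1) = 5 m
Net displacement = -21.5 m

-21.5 m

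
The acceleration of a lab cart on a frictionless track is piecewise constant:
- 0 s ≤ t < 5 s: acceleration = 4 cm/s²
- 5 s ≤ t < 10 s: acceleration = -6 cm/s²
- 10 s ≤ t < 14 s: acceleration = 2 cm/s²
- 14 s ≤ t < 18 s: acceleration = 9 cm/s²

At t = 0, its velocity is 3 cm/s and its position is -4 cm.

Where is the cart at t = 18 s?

165 cm

On each constant-a segment, Δv = aΔt and Δx = v₀Δt + ½aΔt²; chain segment to segment.
0–5 s: v starts 3 cm/s; Δx = 3·5 + ½·4·5² = 65 cm; v ends 23 cm/s.
5–10 s: v starts 23 cm/s; Δx = 23·5 + ½·-6·5² = 40 cm; v ends -7 cm/s.
10–14 s: v starts -7 cm/s; Δx = -7·4 + ½·2·4² = -12 cm; v ends 1 cm/s.
14–18 s: v starts 1 cm/s; Δx = 1·4 + ½·9·4² = 76 cm; v ends 37 cm/s.
x(18) = -4 + Σ Δx = 165 cm.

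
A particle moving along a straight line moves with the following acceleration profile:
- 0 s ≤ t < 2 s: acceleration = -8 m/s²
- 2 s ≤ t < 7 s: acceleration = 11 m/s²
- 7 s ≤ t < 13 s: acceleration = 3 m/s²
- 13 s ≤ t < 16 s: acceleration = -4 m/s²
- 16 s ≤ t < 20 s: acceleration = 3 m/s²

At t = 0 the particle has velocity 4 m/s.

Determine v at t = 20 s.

Δv equals the area under the a-t graph; then v = v₀ + Δv.
0–2 s: -8 × 2 = -16 m/s
2–7 s: 11 × 5 = 55 m/s
7–13 s: 3 × 6 = 18 m/s
13–16 s: -4 × 3 = -12 m/s
16–20 s: 3 × 4 = 12 m/s
Δv = 57 m/s, so v(20) = 4 + (57) = 61 m/s.

61 m/s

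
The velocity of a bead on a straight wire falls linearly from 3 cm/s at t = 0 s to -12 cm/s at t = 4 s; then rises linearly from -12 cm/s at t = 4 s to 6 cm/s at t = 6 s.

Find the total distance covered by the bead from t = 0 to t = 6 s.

30.4 cm

Distance (not displacement) is the total path length: add the absolute areas under v-t.
0–4 s: v = 0 at t = 0.8 s; triangle areas 1.2 + 19.2 = 20.4 cm
4–6 s: v = 0 at t = 16/3 s; triangle areas 8 + 2 = 10 cm
Total distance = 30.4 cm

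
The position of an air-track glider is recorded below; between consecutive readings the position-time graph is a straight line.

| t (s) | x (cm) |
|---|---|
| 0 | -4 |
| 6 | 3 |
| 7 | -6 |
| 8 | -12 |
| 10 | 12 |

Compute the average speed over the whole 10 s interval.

4.6 cm/s

Average speed = (total path length)/(elapsed time); on a piecewise-linear x-t graph the path length is Σ|Δx|.
0–6 s: |Δx| = |3 − -4| = 7 cm
6–7 s: |Δx| = |-6 − 3| = 9 cm
7–8 s: |Δx| = |-12 − -6| = 6 cm
8–10 s: |Δx| = |12 − -12| = 24 cm
Total path = 46 cm; average speed = 46/10 = 4.6 cm/s.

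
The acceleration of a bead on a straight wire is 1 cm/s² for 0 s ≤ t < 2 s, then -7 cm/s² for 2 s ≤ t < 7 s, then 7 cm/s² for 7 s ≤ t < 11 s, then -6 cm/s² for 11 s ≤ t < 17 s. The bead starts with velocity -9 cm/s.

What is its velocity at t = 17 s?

Δv equals the area under the a-t graph; then v = v₀ + Δv.
0–2 s: 1 × 2 = 2 cm/s
2–7 s: -7 × 5 = -35 cm/s
7–11 s: 7 × 4 = 28 cm/s
11–17 s: -6 × 6 = -36 cm/s
Δv = -41 cm/s, so v(17) = -9 + (-41) = -50 cm/s.

-50 cm/s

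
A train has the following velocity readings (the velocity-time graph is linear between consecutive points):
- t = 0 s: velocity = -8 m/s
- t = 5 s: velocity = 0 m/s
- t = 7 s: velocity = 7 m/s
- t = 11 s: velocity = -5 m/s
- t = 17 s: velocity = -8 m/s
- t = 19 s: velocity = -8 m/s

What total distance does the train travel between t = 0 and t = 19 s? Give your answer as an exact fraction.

Total distance travelled is ∫|v| dt — sum the magnitudes of each area piece.
0–5 s: |½(-8 + 0)(5)| = 20 m
5–7 s: |½(0 + 7)(2)| = 7 m
7–11 s: v = 0 at t = 28/3 s; triangle areas 49/6 + 25/6 = 37/3 m
11–17 s: |½(-5 + -8)(6)| = 39 m
17–19 s: |-8| × 2 = 16 m
Total distance = 283/3 m

283/3 m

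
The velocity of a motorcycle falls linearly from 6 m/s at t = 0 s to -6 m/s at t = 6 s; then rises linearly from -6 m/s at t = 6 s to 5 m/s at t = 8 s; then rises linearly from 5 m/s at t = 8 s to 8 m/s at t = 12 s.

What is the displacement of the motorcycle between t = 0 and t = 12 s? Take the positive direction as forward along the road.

25 m

Net displacement equals the area under the velocity-time graph (areas below the axis count negative).
0–6 s: ½(6 + -6)(6) = 0 m
6–8 s: ½(-6 + 5)(2) = -1 m
8–12 s: ½(5 + 8)(4) = 26 m
Net displacement = 25 m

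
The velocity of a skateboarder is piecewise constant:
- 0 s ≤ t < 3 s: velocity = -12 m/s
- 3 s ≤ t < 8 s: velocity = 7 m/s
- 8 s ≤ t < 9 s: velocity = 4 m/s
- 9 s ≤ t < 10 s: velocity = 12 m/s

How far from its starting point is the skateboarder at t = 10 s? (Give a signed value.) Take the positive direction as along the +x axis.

Displacement is the signed area under the v-t curve.
0–3 s: -12 × 3 = -36 m
3–8 s: 7 × 5 = 35 m
8–9 s: 4 × 1 = 4 m
9–10 s: 12 × 1 = 12 m
Net displacement = 15 m

15 m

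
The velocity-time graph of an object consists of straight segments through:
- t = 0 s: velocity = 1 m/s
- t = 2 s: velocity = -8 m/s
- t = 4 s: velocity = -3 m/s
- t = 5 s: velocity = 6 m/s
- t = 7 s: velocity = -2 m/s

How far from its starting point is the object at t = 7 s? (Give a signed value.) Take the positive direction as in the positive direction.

-12.5 m

Displacement is the signed area under the v-t curve.
0–2 s: ½(1 + -8)(2) = -7 m
2–4 s: ½(-8 + -3)(2) = -11 m
4–5 s: ½(-3 + 6)(1) = 1.5 m
5–7 s: ½(6 + -2)(2) = 4 m
Net displacement = -12.5 m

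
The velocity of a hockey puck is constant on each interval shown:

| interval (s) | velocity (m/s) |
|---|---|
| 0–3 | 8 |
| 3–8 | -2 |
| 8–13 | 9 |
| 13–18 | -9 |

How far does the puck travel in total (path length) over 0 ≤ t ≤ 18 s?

Total distance travelled is ∫|v| dt — sum the magnitudes of each area piece.
0–3 s: |8| × 3 = 24 m
3–8 s: |-2| × 5 = 10 m
8–13 s: |9| × 5 = 45 m
13–18 s: |-9| × 5 = 45 m
Total distance = 124 m

124 m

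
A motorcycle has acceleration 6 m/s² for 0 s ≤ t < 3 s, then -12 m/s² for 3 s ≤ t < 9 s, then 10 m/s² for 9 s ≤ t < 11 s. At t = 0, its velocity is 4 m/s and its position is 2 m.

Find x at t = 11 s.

On each constant-a segment, Δv = aΔt and Δx = v₀Δt + ½aΔt²; chain segment to segment.
0–3 s: v starts 4 m/s; Δx = 4·3 + ½·6·3² = 39 m; v ends 22 m/s.
3–9 s: v starts 22 m/s; Δx = 22·6 + ½·-12·6² = -84 m; v ends -50 m/s.
9–11 s: v starts -50 m/s; Δx = -50·2 + ½·10·2² = -80 m; v ends -30 m/s.
x(11) = 2 + Σ Δx = -123 m.

-123 m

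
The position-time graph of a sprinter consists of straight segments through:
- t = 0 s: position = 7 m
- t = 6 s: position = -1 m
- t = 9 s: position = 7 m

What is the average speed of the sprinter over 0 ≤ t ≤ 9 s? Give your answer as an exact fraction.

16/9 m/s

Average speed = (total path length)/(elapsed time); on a piecewise-linear x-t graph the path length is Σ|Δx|.
0–6 s: |Δx| = |-1 − 7| = 8 m
6–9 s: |Δx| = |7 − -1| = 8 m
Total path = 16 m; average speed = 16/9 = 16/9 m/s.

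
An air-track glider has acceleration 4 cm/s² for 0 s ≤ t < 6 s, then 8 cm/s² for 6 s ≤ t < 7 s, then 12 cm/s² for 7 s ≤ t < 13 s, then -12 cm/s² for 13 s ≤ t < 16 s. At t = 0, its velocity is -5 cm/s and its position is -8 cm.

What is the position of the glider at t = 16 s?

On each constant-a segment, Δv = aΔt and Δx = v₀Δt + ½aΔt²; chain segment to segment.
0–6 s: v starts -5 cm/s; Δx = -5·6 + ½·4·6² = 42 cm; v ends 19 cm/s.
6–7 s: v starts 19 cm/s; Δx = 19·1 + ½·8·1² = 23 cm; v ends 27 cm/s.
7–13 s: v starts 27 cm/s; Δx = 27·6 + ½·12·6² = 378 cm; v ends 99 cm/s.
13–16 s: v starts 99 cm/s; Δx = 99·3 + ½·-12·3² = 243 cm; v ends 63 cm/s.
x(16) = -8 + Σ Δx = 678 cm.

678 cm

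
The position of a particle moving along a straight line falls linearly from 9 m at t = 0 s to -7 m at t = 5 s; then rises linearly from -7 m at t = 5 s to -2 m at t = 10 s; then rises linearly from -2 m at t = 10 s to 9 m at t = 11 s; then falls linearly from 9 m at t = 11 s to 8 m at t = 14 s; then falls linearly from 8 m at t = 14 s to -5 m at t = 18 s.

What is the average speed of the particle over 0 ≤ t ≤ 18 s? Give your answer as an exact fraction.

Average speed = (total path length)/(elapsed time); on a piecewise-linear x-t graph the path length is Σ|Δx|.
0–5 s: |Δx| = |-7 − 9| = 16 m
5–10 s: |Δx| = |-2 − -7| = 5 m
10–11 s: |Δx| = |9 − -2| = 11 m
11–14 s: |Δx| = |8 − 9| = 1 m
14–18 s: |Δx| = |-5 − 8| = 13 m
Total path = 46 m; average speed = 46/18 = 23/9 m/s.

23/9 m/s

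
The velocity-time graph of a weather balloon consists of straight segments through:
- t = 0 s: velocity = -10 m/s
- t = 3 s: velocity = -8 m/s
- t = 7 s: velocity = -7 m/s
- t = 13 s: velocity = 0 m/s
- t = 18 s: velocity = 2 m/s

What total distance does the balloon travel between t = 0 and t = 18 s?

Distance (not displacement) is the total path length: add the absolute areas under v-t.
0–3 s: |½(-10 + -8)(3)| = 27 m
3–7 s: |½(-8 + -7)(4)| = 30 m
7–13 s: |½(-7 + 0)(6)| = 21 m
13–18 s: |½(0 + 2)(5)| = 5 m
Total distance = 83 m

83 m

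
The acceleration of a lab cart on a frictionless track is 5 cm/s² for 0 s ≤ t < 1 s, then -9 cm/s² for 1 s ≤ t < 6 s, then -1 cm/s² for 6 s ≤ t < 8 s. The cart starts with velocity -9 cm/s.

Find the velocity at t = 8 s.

Δv equals the area under the a-t graph; then v = v₀ + Δv.
0–1 s: 5 × 1 = 5 cm/s
1–6 s: -9 × 5 = -45 cm/s
6–8 s: -1 × 2 = -2 cm/s
Δv = -42 cm/s, so v(8) = -9 + (-42) = -51 cm/s.

-51 cm/s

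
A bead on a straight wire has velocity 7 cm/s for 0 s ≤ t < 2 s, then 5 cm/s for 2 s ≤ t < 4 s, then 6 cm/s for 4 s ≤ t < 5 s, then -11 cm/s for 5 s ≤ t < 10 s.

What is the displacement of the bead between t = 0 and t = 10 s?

Net displacement equals the area under the velocity-time graph (areas below the axis count negative).
0–2 s: 7 × 2 = 14 cm
2–4 s: 5 × 2 = 10 cm
4–5 s: 6 × 1 = 6 cm
5–10 s: -11 × 5 = -55 cm
Net displacement = -25 cm

-25 cm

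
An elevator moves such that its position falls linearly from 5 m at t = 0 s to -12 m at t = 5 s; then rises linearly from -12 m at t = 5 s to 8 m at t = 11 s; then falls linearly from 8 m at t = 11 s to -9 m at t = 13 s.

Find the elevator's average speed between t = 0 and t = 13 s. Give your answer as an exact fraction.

54/13 m/s

Average speed = (total path length)/(elapsed time); on a piecewise-linear x-t graph the path length is Σ|Δx|.
0–5 s: |Δx| = |-12 − 5| = 17 m
5–11 s: |Δx| = |8 − -12| = 20 m
11–13 s: |Δx| = |-9 − 8| = 17 m
Total path = 54 m; average speed = 54/13 = 54/13 m/s.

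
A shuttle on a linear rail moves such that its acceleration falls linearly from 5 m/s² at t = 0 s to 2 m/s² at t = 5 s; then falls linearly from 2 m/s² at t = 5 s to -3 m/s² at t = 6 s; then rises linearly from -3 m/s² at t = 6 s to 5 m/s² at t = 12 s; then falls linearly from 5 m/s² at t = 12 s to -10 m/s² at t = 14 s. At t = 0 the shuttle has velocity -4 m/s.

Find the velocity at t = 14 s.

14 m/s

Δv equals the area under the a-t graph; then v = v₀ + Δv.
0–5 s: ½(5 + 2)(5) = 17.5 m/s
5–6 s: ½(2 + -3)(1) = -0.5 m/s
6–12 s: ½(-3 + 5)(6) = 6 m/s
12–14 s: ½(5 + -10)(2) = -5 m/s
Δv = 18 m/s, so v(14) = -4 + (18) = 14 m/s.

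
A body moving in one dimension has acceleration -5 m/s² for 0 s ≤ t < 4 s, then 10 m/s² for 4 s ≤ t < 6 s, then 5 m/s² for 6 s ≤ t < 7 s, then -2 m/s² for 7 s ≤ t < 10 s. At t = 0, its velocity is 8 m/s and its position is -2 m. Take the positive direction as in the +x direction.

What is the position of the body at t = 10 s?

26.5 m

On each constant-a segment, Δv = aΔt and Δx = v₀Δt + ½aΔt²; chain segment to segment.
0–4 s: v starts 8 m/s; Δx = 8·4 + ½·-5·4² = -8 m; v ends -12 m/s.
4–6 s: v starts -12 m/s; Δx = -12·2 + ½·10·2² = -4 m; v ends 8 m/s.
6–7 s: v starts 8 m/s; Δx = 8·1 + ½·5·1² = 10.5 m; v ends 13 m/s.
7–10 s: v starts 13 m/s; Δx = 13·3 + ½·-2·3² = 30 m; v ends 7 m/s.
x(10) = -2 + Σ Δx = 26.5 m.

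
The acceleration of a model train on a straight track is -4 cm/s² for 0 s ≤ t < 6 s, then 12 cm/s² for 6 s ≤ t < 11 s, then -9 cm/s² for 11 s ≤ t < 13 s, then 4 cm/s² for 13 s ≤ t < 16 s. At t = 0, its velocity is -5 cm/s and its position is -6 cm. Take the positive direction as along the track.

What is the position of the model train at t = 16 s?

On each constant-a segment, Δv = aΔt and Δx = v₀Δt + ½aΔt²; chain segment to segment.
0–6 s: v starts -5 cm/s; Δx = -5·6 + ½·-4·6² = -102 cm; v ends -29 cm/s.
6–11 s: v starts -29 cm/s; Δx = -29·5 + ½·12·5² = 5 cm; v ends 31 cm/s.
11–13 s: v starts 31 cm/s; Δx = 31·2 + ½·-9·2² = 44 cm; v ends 13 cm/s.
13–16 s: v starts 13 cm/s; Δx = 13·3 + ½·4·3² = 57 cm; v ends 25 cm/s.
x(16) = -6 + Σ Δx = -2 cm.

-2 cm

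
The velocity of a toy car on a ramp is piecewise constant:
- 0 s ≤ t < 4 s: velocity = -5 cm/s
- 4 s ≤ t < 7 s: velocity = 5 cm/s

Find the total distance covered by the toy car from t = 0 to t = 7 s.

Total distance travelled is ∫|v| dt — sum the magnitudes of each area piece.
0–4 s: |-5| × 4 = 20 cm
4–7 s: |5| × 3 = 15 cm
Total distance = 35 cm

35 cm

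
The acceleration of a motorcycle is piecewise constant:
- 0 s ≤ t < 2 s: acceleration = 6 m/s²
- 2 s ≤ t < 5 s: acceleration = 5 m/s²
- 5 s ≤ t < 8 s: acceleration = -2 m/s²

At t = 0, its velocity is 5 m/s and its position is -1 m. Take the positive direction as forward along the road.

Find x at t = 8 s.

181.5 m

On each constant-a segment, Δv = aΔt and Δx = v₀Δt + ½aΔt²; chain segment to segment.
0–2 s: v starts 5 m/s; Δx = 5·2 + ½·6·2² = 22 m; v ends 17 m/s.
2–5 s: v starts 17 m/s; Δx = 17·3 + ½·5·3² = 73.5 m; v ends 32 m/s.
5–8 s: v starts 32 m/s; Δx = 32·3 + ½·-2·3² = 87 m; v ends 26 m/s.
x(8) = -1 + Σ Δx = 181.5 m.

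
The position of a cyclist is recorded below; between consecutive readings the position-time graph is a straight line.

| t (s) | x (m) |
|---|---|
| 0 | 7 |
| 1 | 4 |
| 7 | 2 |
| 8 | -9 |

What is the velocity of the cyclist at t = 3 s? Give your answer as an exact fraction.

Velocity is the slope of the x-t graph on 1–7 s: (2 − 4)/(7 − 1) = -1/3 m/s.

-1/3 m/s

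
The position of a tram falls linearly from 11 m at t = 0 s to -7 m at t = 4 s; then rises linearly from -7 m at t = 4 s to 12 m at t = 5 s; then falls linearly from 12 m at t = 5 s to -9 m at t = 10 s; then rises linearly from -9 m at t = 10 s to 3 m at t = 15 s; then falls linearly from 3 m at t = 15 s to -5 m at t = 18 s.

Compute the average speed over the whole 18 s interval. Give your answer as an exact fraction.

Average speed = (total path length)/(elapsed time); on a piecewise-linear x-t graph the path length is Σ|Δx|.
0–4 s: |Δx| = |-7 − 11| = 18 m
4–5 s: |Δx| = |12 − -7| = 19 m
5–10 s: |Δx| = |-9 − 12| = 21 m
10–15 s: |Δx| = |3 − -9| = 12 m
15–18 s: |Δx| = |-5 − 3| = 8 m
Total path = 78 m; average speed = 78/18 = 13/3 m/s.

13/3 m/s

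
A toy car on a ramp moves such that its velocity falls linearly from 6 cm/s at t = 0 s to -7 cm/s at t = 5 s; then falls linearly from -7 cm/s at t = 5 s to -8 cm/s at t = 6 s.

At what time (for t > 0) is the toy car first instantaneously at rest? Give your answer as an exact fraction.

t = 30/13 s

v changes sign on 0–5 s (from 6 to -7); the graph is linear there, so v = 0 at t = 0 + (-6)·(5 − 0)/(-7 − 6) = 30/13 s.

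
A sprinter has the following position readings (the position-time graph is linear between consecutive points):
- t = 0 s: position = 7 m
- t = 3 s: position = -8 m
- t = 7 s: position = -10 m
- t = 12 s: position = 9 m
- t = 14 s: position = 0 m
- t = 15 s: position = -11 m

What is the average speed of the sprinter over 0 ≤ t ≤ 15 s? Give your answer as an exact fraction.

56/15 m/s

Average speed = (total path length)/(elapsed time); on a piecewise-linear x-t graph the path length is Σ|Δx|.
0–3 s: |Δx| = |-8 − 7| = 15 m
3–7 s: |Δx| = |-10 − -8| = 2 m
7–12 s: |Δx| = |9 − -10| = 19 m
12–14 s: |Δx| = |0 − 9| = 9 m
14–15 s: |Δx| = |-11 − 0| = 11 m
Total path = 56 m; average speed = 56/15 = 56/15 m/s.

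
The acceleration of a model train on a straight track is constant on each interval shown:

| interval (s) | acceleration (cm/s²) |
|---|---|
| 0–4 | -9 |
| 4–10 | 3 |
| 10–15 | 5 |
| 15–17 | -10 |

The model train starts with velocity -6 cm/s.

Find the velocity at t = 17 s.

Δv equals the area under the a-t graph; then v = v₀ + Δv.
0–4 s: -9 × 4 = -36 cm/s
4–10 s: 3 × 6 = 18 cm/s
10–15 s: 5 × 5 = 25 cm/s
15–17 s: -10 × 2 = -20 cm/s
Δv = -13 cm/s, so v(17) = -6 + (-13) = -19 cm/s.

-19 cm/s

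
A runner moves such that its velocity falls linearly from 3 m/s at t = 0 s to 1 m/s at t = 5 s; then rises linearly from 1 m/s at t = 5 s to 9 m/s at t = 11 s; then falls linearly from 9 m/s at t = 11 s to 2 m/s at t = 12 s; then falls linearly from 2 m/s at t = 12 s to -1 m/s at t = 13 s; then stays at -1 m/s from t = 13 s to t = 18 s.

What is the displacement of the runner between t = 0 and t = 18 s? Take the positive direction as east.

41 m

Net displacement equals the area under the velocity-time graph (areas below the axis count negative).
0–5 s: ½(3 + 1)(5) = 10 m
5–11 s: ½(1 + 9)(6) = 30 m
11–12 s: ½(9 + 2)(1) = 5.5 m
12–13 s: ½(2 + -1)(1) = 0.5 m
13–18 s: -1 × 5 = -5 m
Net displacement = 41 m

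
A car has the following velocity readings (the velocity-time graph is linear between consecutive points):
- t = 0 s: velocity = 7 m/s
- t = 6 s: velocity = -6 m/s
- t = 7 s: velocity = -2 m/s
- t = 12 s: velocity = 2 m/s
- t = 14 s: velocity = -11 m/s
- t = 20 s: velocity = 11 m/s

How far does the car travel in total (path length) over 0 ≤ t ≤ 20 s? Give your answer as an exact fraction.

Total distance travelled is ∫|v| dt — sum the magnitudes of each area piece.
0–6 s: v = 0 at t = 42/13 s; triangle areas 147/13 + 108/13 = 255/13 m
6–7 s: |½(-6 + -2)(1)| = 4 m
7–12 s: v = 0 at t = 9.5 s; triangle areas 2.5 + 2.5 = 5 m
12–14 s: v = 0 at t = 160/13 s; triangle areas 4/13 + 121/13 = 125/13 m
14–20 s: v = 0 at t = 17 s; triangle areas 16.5 + 16.5 = 33 m
Total distance = 926/13 m

926/13 m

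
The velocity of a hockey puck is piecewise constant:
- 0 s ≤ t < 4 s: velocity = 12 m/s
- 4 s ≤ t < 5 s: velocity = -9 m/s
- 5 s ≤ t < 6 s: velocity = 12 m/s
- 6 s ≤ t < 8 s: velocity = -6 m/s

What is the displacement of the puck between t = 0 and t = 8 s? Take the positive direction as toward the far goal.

39 m

Net displacement equals the area under the velocity-time graph (areas below the axis count negative).
0–4 s: 12 × 4 = 48 m
4–5 s: -9 × 1 = -9 m
5–6 s: 12 × 1 = 12 m
6–8 s: -6 × 2 = -12 m
Net displacement = 39 m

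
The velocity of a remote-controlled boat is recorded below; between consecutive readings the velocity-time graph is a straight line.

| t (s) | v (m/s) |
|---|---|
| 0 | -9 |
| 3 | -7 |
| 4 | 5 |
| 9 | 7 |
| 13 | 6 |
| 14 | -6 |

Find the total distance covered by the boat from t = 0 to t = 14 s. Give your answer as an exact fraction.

Total distance travelled is ∫|v| dt — sum the magnitudes of each area piece.
0–3 s: |½(-9 + -7)(3)| = 24 m
3–4 s: v = 0 at t = 43/12 s; triangle areas 49/24 + 25/24 = 37/12 m
4–9 s: |½(5 + 7)(5)| = 30 m
9–13 s: |½(7 + 6)(4)| = 26 m
13–14 s: v = 0 at t = 13.5 s; triangle areas 1.5 + 1.5 = 3 m
Total distance = 1033/12 m

1033/12 m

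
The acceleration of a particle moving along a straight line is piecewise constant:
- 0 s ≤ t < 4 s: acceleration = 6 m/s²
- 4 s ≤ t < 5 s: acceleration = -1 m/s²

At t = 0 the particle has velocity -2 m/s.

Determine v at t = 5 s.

21 m/s

Δv equals the area under the a-t graph; then v = v₀ + Δv.
0–4 s: 6 × 4 = 24 m/s
4–5 s: -1 × 1 = -1 m/s
Δv = 23 m/s, so v(5) = -2 + (23) = 21 m/s.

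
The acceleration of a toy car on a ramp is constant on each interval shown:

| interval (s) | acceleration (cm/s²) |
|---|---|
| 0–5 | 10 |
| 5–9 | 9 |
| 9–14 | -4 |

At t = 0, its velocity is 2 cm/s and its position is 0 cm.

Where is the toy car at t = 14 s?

805 cm

On each constant-a segment, Δv = aΔt and Δx = v₀Δt + ½aΔt²; chain segment to segment.
0–5 s: v starts 2 cm/s; Δx = 2·5 + ½·10·5² = 135 cm; v ends 52 cm/s.
5–9 s: v starts 52 cm/s; Δx = 52·4 + ½·9·4² = 280 cm; v ends 88 cm/s.
9–14 s: v starts 88 cm/s; Δx = 88·5 + ½·-4·5² = 390 cm; v ends 68 cm/s.
x(14) = 0 + Σ Δx = 805 cm.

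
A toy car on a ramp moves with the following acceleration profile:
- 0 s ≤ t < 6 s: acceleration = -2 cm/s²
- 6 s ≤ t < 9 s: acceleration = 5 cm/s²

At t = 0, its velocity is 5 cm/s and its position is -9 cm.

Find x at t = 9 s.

-13.5 cm

On each constant-a segment, Δv = aΔt and Δx = v₀Δt + ½aΔt²; chain segment to segment.
0–6 s: v starts 5 cm/s; Δx = 5·6 + ½·-2·6² = -6 cm; v ends -7 cm/s.
6–9 s: v starts -7 cm/s; Δx = -7·3 + ½·5·3² = 1.5 cm; v ends 8 cm/s.
x(9) = -9 + Σ Δx = -13.5 cm.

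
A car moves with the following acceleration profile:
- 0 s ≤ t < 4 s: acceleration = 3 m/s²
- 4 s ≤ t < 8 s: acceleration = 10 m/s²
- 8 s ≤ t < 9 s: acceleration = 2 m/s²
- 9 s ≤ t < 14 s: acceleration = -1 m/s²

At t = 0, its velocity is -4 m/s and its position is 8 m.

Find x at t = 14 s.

414.5 m

On each constant-a segment, Δv = aΔt and Δx = v₀Δt + ½aΔt²; chain segment to segment.
0–4 s: v starts -4 m/s; Δx = -4·4 + ½·3·4² = 8 m; v ends 8 m/s.
4–8 s: v starts 8 m/s; Δx = 8·4 + ½·10·4² = 112 m; v ends 48 m/s.
8–9 s: v starts 48 m/s; Δx = 48·1 + ½·2·1² = 49 m; v ends 50 m/s.
9–14 s: v starts 50 m/s; Δx = 50·5 + ½·-1·5² = 237.5 m; v ends 45 m/s.
x(14) = 8 + Σ Δx = 414.5 m.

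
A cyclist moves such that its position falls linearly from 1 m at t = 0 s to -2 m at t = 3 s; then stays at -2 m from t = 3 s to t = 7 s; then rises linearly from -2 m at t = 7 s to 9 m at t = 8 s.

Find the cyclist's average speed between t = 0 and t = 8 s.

1.75 m/s

Average speed = (total path length)/(elapsed time); on a piecewise-linear x-t graph the path length is Σ|Δx|.
0–3 s: |Δx| = |-2 − 1| = 3 m
3–7 s: |Δx| = |-2 − -2| = 0 m
7–8 s: |Δx| = |9 − -2| = 11 m
Total path = 14 m; average speed = 14/8 = 1.75 m/s.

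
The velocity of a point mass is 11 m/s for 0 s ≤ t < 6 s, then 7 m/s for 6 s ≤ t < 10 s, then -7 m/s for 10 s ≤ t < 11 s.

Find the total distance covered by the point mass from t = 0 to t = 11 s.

Distance (not displacement) is the total path length: add the absolute areas under v-t.
0–6 s: |11| × 6 = 66 m
6–10 s: |7| × 4 = 28 m
10–11 s: |-7| × 1 = 7 m
Total distance = 101 m

101 m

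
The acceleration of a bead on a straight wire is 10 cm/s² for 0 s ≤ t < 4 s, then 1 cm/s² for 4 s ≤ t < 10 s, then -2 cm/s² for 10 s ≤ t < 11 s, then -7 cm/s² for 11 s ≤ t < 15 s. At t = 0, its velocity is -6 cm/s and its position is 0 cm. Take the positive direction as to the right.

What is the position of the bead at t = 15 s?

413 cm

On each constant-a segment, Δv = aΔt and Δx = v₀Δt + ½aΔt²; chain segment to segment.
0–4 s: v starts -6 cm/s; Δx = -6·4 + ½·10·4² = 56 cm; v ends 34 cm/s.
4–10 s: v starts 34 cm/s; Δx = 34·6 + ½·1·6² = 222 cm; v ends 40 cm/s.
10–11 s: v starts 40 cm/s; Δx = 40·1 + ½·-2·1² = 39 cm; v ends 38 cm/s.
11–15 s: v starts 38 cm/s; Δx = 38·4 + ½·-7·4² = 96 cm; v ends 10 cm/s.
x(15) = 0 + Σ Δx = 413 cm.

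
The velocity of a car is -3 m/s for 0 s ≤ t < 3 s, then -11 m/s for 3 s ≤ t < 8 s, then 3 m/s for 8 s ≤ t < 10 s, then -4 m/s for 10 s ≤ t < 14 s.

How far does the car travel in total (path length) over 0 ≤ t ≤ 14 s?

86 m

Distance (not displacement) is the total path length: add the absolute areas under v-t.
0–3 s: |-3| × 3 = 9 m
3–8 s: |-11| × 5 = 55 m
8–10 s: |3| × 2 = 6 m
10–14 s: |-4| × 4 = 16 m
Total distance = 86 m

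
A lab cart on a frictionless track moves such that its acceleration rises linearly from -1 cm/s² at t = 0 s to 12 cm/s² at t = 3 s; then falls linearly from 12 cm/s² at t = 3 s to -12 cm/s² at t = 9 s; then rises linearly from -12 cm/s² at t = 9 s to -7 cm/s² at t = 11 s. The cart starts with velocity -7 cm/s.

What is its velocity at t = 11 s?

Δv equals the area under the a-t graph; then v = v₀ + Δv.
0–3 s: ½(-1 + 12)(3) = 16.5 cm/s
3–9 s: ½(12 + -12)(6) = 0 cm/s
9–11 s: ½(-12 + -7)(2) = -19 cm/s
Δv = -2.5 cm/s, so v(11) = -7 + (-2.5) = -9.5 cm/s.

-9.5 cm/s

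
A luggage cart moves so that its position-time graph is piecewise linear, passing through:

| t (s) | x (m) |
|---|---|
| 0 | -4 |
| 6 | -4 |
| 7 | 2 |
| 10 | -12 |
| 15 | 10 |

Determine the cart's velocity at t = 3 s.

Velocity is the slope of the x-t graph on 0–6 s: (-4 − -4)/(6 − 0) = 0 m/s.

0 m/s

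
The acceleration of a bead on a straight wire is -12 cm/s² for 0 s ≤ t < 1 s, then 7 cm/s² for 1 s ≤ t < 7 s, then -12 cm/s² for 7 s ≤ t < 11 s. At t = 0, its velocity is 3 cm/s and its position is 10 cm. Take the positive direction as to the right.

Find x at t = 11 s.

115 cm

On each constant-a segment, Δv = aΔt and Δx = v₀Δt + ½aΔt²; chain segment to segment.
0–1 s: v starts 3 cm/s; Δx = 3·1 + ½·-12·1² = -3 cm; v ends -9 cm/s.
1–7 s: v starts -9 cm/s; Δx = -9·6 + ½·7·6² = 72 cm; v ends 33 cm/s.
7–11 s: v starts 33 cm/s; Δx = 33·4 + ½·-12·4² = 36 cm; v ends -15 cm/s.
x(11) = 10 + Σ Δx = 115 cm.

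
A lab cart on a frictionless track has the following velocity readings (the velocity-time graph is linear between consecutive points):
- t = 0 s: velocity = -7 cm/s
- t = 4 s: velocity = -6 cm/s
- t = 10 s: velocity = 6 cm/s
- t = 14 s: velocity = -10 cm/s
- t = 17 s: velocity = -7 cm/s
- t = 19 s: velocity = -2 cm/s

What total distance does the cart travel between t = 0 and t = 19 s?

Total distance travelled is ∫|v| dt — sum the magnitudes of each area piece.
0–4 s: |½(-7 + -6)(4)| = 26 cm
4–10 s: v = 0 at t = 7 s; triangle areas 9 + 9 = 18 cm
10–14 s: v = 0 at t = 11.5 s; triangle areas 4.5 + 12.5 = 17 cm
14–17 s: |½(-10 + -7)(3)| = 25.5 cm
17–19 s: |½(-7 + -2)(2)| = 9 cm
Total distance = 95.5 cm

95.5 cm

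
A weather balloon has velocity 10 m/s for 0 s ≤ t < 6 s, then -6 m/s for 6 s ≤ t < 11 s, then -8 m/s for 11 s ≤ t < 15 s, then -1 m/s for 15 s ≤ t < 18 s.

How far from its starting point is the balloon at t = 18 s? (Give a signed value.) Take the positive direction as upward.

-5 m

Displacement is the signed area under the v-t curve.
0–6 s: 10 × 6 = 60 m
6–11 s: -6 × 5 = -30 m
11–15 s: -8 × 4 = -32 m
15–18 s: -1 × 3 = -3 m
Net displacement = -5 m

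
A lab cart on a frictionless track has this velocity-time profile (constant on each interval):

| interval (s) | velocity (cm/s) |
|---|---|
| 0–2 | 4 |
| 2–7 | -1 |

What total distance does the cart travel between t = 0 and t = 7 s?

Distance (not displacement) is the total path length: add the absolute areas under v-t.
0–2 s: |4| × 2 = 8 cm
2–7 s: |-1| × 5 = 5 cm
Total distance = 13 cm

13 cm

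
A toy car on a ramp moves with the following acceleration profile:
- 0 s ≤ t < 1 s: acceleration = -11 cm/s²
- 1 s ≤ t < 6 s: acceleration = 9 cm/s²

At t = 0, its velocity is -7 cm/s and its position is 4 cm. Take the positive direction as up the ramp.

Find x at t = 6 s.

14 cm

On each constant-a segment, Δv = aΔt and Δx = v₀Δt + ½aΔt²; chain segment to segment.
0–1 s: v starts -7 cm/s; Δx = -7·1 + ½·-11·1² = -12.5 cm; v ends -18 cm/s.
1–6 s: v starts -18 cm/s; Δx = -18·5 + ½·9·5² = 22.5 cm; v ends 27 cm/s.
x(6) = 4 + Σ Δx = 14 cm.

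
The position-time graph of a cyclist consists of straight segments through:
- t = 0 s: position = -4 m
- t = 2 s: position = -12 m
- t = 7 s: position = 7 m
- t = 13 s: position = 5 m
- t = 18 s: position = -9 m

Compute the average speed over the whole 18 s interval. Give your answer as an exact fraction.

43/18 m/s

Average speed = (total path length)/(elapsed time); on a piecewise-linear x-t graph the path length is Σ|Δx|.
0–2 s: |Δx| = |-12 − -4| = 8 m
2–7 s: |Δx| = |7 − -12| = 19 m
7–13 s: |Δx| = |5 − 7| = 2 m
13–18 s: |Δx| = |-9 − 5| = 14 m
Total path = 43 m; average speed = 43/18 = 43/18 m/s.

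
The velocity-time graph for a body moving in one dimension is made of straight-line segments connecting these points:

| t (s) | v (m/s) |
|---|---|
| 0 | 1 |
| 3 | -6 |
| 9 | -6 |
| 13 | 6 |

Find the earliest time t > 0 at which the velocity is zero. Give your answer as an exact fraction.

t = 3/7 s

v changes sign on 0–3 s (from 1 to -6); the graph is linear there, so v = 0 at t = 0 + (-1)·(3 − 0)/(-6 − 1) = 3/7 s.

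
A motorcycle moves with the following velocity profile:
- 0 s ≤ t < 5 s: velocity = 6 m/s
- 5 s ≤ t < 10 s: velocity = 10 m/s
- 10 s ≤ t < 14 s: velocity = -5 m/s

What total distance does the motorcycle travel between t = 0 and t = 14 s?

100 m

Total distance travelled is ∫|v| dt — sum the magnitudes of each area piece.
0–5 s: |6| × 5 = 30 m
5–10 s: |10| × 5 = 50 m
10–14 s: |-5| × 4 = 20 m
Total distance = 100 m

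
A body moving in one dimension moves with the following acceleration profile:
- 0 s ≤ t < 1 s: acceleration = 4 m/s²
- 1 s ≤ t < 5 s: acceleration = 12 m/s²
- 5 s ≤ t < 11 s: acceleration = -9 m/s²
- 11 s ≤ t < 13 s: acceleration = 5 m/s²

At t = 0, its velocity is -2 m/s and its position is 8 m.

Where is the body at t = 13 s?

On each constant-a segment, Δv = aΔt and Δx = v₀Δt + ½aΔt²; chain segment to segment.
0–1 s: v starts -2 m/s; Δx = -2·1 + ½·4·1² = 0 m; v ends 2 m/s.
1–5 s: v starts 2 m/s; Δx = 2·4 + ½·12·4² = 104 m; v ends 50 m/s.
5–11 s: v starts 50 m/s; Δx = 50·6 + ½·-9·6² = 138 m; v ends -4 m/s.
11–13 s: v starts -4 m/s; Δx = -4·2 + ½·5·2² = 2 m; v ends 6 m/s.
x(13) = 8 + Σ Δx = 252 m.

252 m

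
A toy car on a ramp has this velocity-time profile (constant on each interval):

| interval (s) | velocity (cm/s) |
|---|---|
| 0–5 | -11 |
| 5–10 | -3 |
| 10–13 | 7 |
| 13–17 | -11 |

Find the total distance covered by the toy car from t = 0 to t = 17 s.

135 cm

Distance (not displacement) is the total path length: add the absolute areas under v-t.
0–5 s: |-11| × 5 = 55 cm
5–10 s: |-3| × 5 = 15 cm
10–13 s: |7| × 3 = 21 cm
13–17 s: |-11| × 4 = 44 cm
Total distance = 135 cm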